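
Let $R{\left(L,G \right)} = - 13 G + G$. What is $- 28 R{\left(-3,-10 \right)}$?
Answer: $-3360$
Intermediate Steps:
$R{\left(L,G \right)} = - 12 G$
$- 28 R{\left(-3,-10 \right)} = - 28 \left(\left(-12\right) \left(-10\right)\right) = \left(-28\right) 120 = -3360$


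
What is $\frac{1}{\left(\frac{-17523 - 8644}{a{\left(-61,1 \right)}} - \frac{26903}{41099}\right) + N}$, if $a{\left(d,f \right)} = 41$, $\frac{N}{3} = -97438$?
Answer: $- \frac{1685059}{493642877082} \approx -3.4135 \cdot 10^{-6}$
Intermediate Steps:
$N = -292314$ ($N = 3 \left(-97438\right) = -292314$)
$\frac{1}{\left(\frac{-17523 - 8644}{a{\left(-61,1 \right)}} - \frac{26903}{41099}\right) + N} = \frac{1}{\left(\frac{-17523 - 8644}{41} - \frac{26903}{41099}\right) - 292314} = \frac{1}{\left(\left(-26167\right) \frac{1}{41} - \frac{26903}{41099}\right) - 292314} = \frac{1}{\left(- \frac{26167}{41} - \frac{26903}{41099}\right) - 292314} = \frac{1}{- \frac{1076540556}{1685059} - 292314} = \frac{1}{- \frac{493642877082}{1685059}} = - \frac{1685059}{493642877082}$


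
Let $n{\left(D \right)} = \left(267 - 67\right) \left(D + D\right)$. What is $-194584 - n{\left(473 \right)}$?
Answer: $-383784$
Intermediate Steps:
$n{\left(D \right)} = 400 D$ ($n{\left(D \right)} = 200 \cdot 2 D = 400 D$)
$-194584 - n{\left(473 \right)} = -194584 - 400 \cdot 473 = -194584 - 189200 = -383784$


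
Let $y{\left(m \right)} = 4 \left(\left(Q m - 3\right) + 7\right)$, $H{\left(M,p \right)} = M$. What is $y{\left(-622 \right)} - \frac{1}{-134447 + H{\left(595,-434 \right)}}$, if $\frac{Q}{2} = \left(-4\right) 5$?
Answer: $\frac{13323092673}{133852} \approx 99536.0$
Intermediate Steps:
$Q = -40$ ($Q = 2 \left(\left(-4\right) 5\right) = 2 \left(-20\right) = -40$)
$y{\left(m \right)} = 16 - 160 m$ ($y{\left(m \right)} = 4 \left(\left(- 40 m - 3\right) + 7\right) = 4 \left(\left(-3 - 40 m\right) + 7\right) = 4 \left(4 - 40 m\right) = 16 - 160 m$)
$y{\left(-622 \right)} - \frac{1}{-134447 + H{\left(595,-434 \right)}} = \left(16 - -99520\right) - \frac{1}{-134447 + 595} = \left(16 + 99520\right) - \frac{1}{-133852} = 99536 - - \frac{1}{133852} = 99536 + \frac{1}{133852} = \frac{13323092673}{133852}$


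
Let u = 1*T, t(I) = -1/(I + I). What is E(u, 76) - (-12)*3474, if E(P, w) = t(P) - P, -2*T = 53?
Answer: 4421739/106 ≈ 41715.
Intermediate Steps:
T = -53/2 (T = -½*53 = -53/2 ≈ -26.500)
t(I) = -1/(2*I)
u = -53/2 (u = 1*(-53/2) = -53/2 ≈ -26.500)
E(P, w) = -P - 1/(2*P) (E(P, w) = -1/(2*P) - P = -P - 1/(2*P))
E(u, 76) - (-12)*3474 = (-1*(-53/2) - 1/(2*(-53/2))) - (-12)*3474 = (53/2 - ½*(-2/53)) - 1*(-41688) = (53/2 + 1/53) + 41688 = 2811/106 + 41688 = 4421739/106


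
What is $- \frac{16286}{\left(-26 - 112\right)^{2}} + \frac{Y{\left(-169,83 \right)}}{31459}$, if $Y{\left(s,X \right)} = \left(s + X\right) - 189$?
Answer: $- \frac{258789187}{299552598} \approx -0.86392$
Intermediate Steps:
$Y{\left(s,X \right)} = -189 + X + s$ ($Y{\left(s,X \right)} = \left(X + s\right) - 189 = -189 + X + s$)
$- \frac{16286}{\left(-26 - 112\right)^{2}} + \frac{Y{\left(-169,83 \right)}}{31459} = - \frac{16286}{\left(-26 - 112\right)^{2}} + \frac{-189 + 83 - 169}{31459} = - \frac{16286}{\left(-138\right)^{2}} - \frac{275}{31459} = - \frac{16286}{19044} - \frac{275}{31459} = \left(-16286\right) \frac{1}{19044} - \frac{275}{31459} = - \frac{8143}{9522} - \frac{275}{31459} = - \frac{258789187}{299552598}$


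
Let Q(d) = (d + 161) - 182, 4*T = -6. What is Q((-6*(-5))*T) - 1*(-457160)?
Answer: 457094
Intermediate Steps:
T = -3/2 (T = (1/4)*(-6) = -3/2 ≈ -1.5000)
Q(d) = -21 + d (Q(d) = (161 + d) - 182 = -21 + d)
Q((-6*(-5))*T) - 1*(-457160) = (-21 - 6*(-5)*(-3/2)) - 1*(-457160) = (-21 + 30*(-3/2)) + 457160 = (-21 - 45) + 457160 = -66 + 457160 = 457094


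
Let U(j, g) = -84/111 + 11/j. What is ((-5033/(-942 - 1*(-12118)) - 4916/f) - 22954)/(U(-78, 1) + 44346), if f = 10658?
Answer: -1972759161266283/3811045244714180 ≈ -0.51764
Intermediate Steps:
U(j, g) = -28/37 + 11/j (U(j, g) = -84*1/111 + 11/j = -28/37 + 11/j)
((-5033/(-942 - 1*(-12118)) - 4916/f) - 22954)/(U(-78, 1) + 44346) = ((-5033/(-942 - 1*(-12118)) - 4916/10658) - 22954)/((-28/37 + 11/(-78)) + 44346) = ((-5033/(-942 + 12118) - 4916*1/10658) - 22954)/((-28/37 + 11*(-1/78)) + 44346) = ((-5033/11176 - 2458/5329) - 22954)/((-28/37 - 11/78) + 44346) = ((-5033*1/11176 - 2458/5329) - 22954)/(-2591/2886 + 44346) = ((-5033/11176 - 2458/5329) - 22954)/(127979965/2886) = (-54291465/59556904 - 22954)*(2886/127979965) = -1367123465881/59556904*2886/127979965 = -1972759161266283/3811045244714180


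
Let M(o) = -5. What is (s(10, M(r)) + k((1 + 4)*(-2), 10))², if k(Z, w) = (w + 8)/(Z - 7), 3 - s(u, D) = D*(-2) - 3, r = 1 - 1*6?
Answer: 7396/289 ≈ 25.592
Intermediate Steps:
r = -5 (r = 1 - 6 = -5)
s(u, D) = 6 + 2*D (s(u, D) = 3 - (D*(-2) - 3) = 3 - (-2*D - 3) = 3 - (-3 - 2*D) = 3 + (3 + 2*D) = 6 + 2*D)
k(Z, w) = (8 + w)/(-7 + Z)
(s(10, M(r)) + k((1 + 4)*(-2), 10))² = ((6 + 2*(-5)) + (8 + 10)/(-7 + (1 + 4)*(-2)))² = ((6 - 10) + 18/(-7 + 5*(-2)))² = (-4 + 18/(-7 - 10))² = (-4 + 18/(-17))² = (-4 - 1/17*18)² = (-4 - 18/17)² = (-86/17)² = 7396/289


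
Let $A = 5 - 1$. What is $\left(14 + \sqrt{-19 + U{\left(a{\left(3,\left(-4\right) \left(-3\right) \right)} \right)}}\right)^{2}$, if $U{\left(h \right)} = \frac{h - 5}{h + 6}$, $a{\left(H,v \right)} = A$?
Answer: $\frac{\left(140 + i \sqrt{1910}\right)^{2}}{100} \approx 176.9 + 122.37 i$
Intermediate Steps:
$A = 4$ ($A = 5 - 1 = 4$)
$a{\left(H,v \right)} = 4$
$U{\left(h \right)} = \frac{-5 + h}{6 + h}$
$\left(14 + \sqrt{-19 + U{\left(a{\left(3,\left(-4\right) \left(-3\right) \right)} \right)}}\right)^{2} = \left(14 + \sqrt{-19 + \frac{-5 + 4}{6 + 4}}\right)^{2} = \left(14 + \sqrt{-19 + \frac{1}{10} \left(-1\right)}\right)^{2} = \left(14 + \sqrt{-19 - \frac{1}{10}}\right)^{2} = \left(14 + \sqrt{- \frac{191}{10}}\right)^{2} = \left(14 + \frac{i \sqrt{1910}}{10}\right)^{2}$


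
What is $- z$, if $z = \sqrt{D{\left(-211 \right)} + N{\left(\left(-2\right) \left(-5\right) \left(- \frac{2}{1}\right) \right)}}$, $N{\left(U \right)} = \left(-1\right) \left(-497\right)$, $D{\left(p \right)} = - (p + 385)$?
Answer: $- \sqrt{323} \approx -17.972$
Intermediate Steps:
$D{\left(p \right)} = -385 - p$ ($D{\left(p \right)} = - (385 + p) = -385 - p$)
$N{\left(U \right)} = 497$
$z = \sqrt{323}$ ($z = \sqrt{\left(-385 - -211\right) + 497} = \sqrt{\left(-385 + 211\right) + 497} = \sqrt{-174 + 497} = \sqrt{323} \approx 17.972$)
$- z = - \sqrt{323}$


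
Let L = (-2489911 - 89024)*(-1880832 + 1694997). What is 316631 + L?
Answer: 479256702356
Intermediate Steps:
L = 479256385725 (L = -2578935*(-185835) = 479256385725)
316631 + L = 316631 + 479256385725 = 479256702356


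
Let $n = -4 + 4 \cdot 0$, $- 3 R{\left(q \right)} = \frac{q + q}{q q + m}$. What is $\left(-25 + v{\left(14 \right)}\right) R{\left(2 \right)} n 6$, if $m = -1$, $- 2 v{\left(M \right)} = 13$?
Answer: $-336$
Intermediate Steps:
$v{\left(M \right)} = - \frac{13}{2}$ ($v{\left(M \right)} = \left(- \frac{1}{2}\right) 13 = - \frac{13}{2}$)
$R{\left(q \right)} = - \frac{2 q}{3 \left(-1 + q^{2}\right)}$ ($R{\left(q \right)} = - \frac{\left(q + q\right) \frac{1}{q q - 1}}{3} = - \frac{2 q \frac{1}{q^{2} - 1}}{3} = - \frac{2 q \frac{1}{-1 + q^{2}}}{3} = - \frac{2 q}{3 \left(-1 + q^{2}\right)}$)
$n = -4$ ($n = -4 + 0 = -4$)
$\left(-25 + v{\left(14 \right)}\right) R{\left(2 \right)} n 6 = \left(-25 - \frac{13}{2}\right) \left(-2\right) 2 \frac{1}{-3 + 3 \cdot 2^{2}} \left(-4\right) 6 = - \frac{63 \left(-2\right) 2 \frac{1}{-3 + 3 \cdot 4} \left(-4\right) 6}{2} = - \frac{63 \left(-2\right) 2 \frac{1}{-3 + 12} \left(-4\right) 6}{2} = - \frac{63 \left(-2\right) 2 \cdot \frac{1}{9} \left(-4\right) 6}{2} = - \frac{63 \left(- \frac{4}{9}\right) \left(-4\right) 6}{2} = - \frac{63 \cdot \frac{16}{9} \cdot 6}{2} = \left(- \frac{63}{2}\right) \frac{32}{3} = -336$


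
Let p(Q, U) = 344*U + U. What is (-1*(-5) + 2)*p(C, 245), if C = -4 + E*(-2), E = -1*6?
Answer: 591675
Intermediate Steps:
E = -6
C = 8 (C = -4 - 6*(-2) = -4 + 12 = 8)
p(Q, U) = 345*U
(-1*(-5) + 2)*p(C, 245) = (-1*(-5) + 2)*(345*245) = (5 + 2)*84525 = 7*84525 = 591675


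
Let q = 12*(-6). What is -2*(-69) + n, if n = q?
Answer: 66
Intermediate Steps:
q = -72
n = -72
-2*(-69) + n = -2*(-69) - 72 = 138 - 72 = 66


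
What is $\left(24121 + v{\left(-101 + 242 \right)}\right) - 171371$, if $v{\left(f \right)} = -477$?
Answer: $-147727$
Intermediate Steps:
$\left(24121 + v{\left(-101 + 242 \right)}\right) - 171371 = \left(24121 - 477\right) - 171371 = 23644 - 171371 = -147727$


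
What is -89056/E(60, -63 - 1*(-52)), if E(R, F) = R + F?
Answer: -89056/49 ≈ -1817.5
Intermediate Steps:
E(R, F) = F + R
-89056/E(60, -63 - 1*(-52)) = -89056/((-63 - 1*(-52)) + 60) = -89056/((-63 + 52) + 60) = -89056/(-11 + 60) = -89056/49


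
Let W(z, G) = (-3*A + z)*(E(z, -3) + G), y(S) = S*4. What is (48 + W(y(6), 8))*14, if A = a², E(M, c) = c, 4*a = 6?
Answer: 3759/2 ≈ 1879.5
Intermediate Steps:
a = 3/2 (a = (¼)*6 = 3/2 ≈ 1.5000)
A = 9/4 (A = (3/2)² = 9/4 ≈ 2.2500)
y(S) = 4*S
W(z, G) = (-3 + G)*(-27/4 + z) (W(z, G) = (-3*9/4 + z)*(-3 + G) = (-27/4 + z)*(-3 + G) = (-3 + G)*(-27/4 + z))
(48 + W(y(6), 8))*14 = (48 + (81/4 - 12*6 - 27/4*8 + 8*(4*6)))*14 = (48 + (81/4 - 3*24 - 54 + 8*24))*14 = (48 + (81/4 - 72 - 54 + 192))*14 = (48 + 345/4)*14 = (537/4)*14 = 3759/2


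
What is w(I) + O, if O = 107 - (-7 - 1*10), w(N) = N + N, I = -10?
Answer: 104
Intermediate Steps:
w(N) = 2*N
O = 124 (O = 107 - (-7 - 10) = 107 - 1*(-17) = 107 + 17 = 124)
w(I) + O = 2*(-10) + 124 = -20 + 124 = 104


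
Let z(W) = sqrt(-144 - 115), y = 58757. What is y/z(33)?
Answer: -58757*I*sqrt(259)/259 ≈ -3651.0*I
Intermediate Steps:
z(W) = I*sqrt(259) (z(W) = sqrt(-259) = I*sqrt(259))
y/z(33) = 58757/((I*sqrt(259))) = 58757*(-I*sqrt(259)/259) = -58757*I*sqrt(259)/259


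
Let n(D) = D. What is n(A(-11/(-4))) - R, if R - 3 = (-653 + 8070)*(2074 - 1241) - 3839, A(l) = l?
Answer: -24698089/4 ≈ -6.1745e+6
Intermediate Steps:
R = 6174525 (R = 3 + ((-653 + 8070)*(2074 - 1241) - 3839) = 3 + (7417*833 - 3839) = 3 + (6178361 - 3839) = 3 + 6174522 = 6174525)
n(A(-11/(-4))) - R = -11/(-4) - 1*6174525 = -11*(-¼) - 6174525 = 11/4 - 6174525 = -24698089/4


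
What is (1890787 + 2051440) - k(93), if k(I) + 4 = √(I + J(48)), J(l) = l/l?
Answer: 3942231 - √94 ≈ 3.9422e+6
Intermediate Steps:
J(l) = 1
k(I) = -4 + √(1 + I) (k(I) = -4 + √(I + 1) = -4 + √(1 + I))
(1890787 + 2051440) - k(93) = (1890787 + 2051440) - (-4 + √(1 + 93)) = 3942227 - (-4 + √94) = 3942227 + (4 - √94) = 3942231 - √94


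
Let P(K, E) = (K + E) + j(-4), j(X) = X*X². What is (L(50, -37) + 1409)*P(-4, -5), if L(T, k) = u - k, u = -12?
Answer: -104682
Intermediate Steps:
L(T, k) = -12 - k
j(X) = X³
P(K, E) = -64 + E + K (P(K, E) = (K + E) + (-4)³ = (E + K) - 64 = -64 + E + K)
(L(50, -37) + 1409)*P(-4, -5) = ((-12 - 1*(-37)) + 1409)*(-64 - 5 - 4) = ((-12 + 37) + 1409)*(-73) = (25 + 1409)*(-73) = 1434*(-73) = -104682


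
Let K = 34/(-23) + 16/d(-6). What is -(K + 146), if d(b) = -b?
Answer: -10156/69 ≈ -147.19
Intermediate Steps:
K = 82/69 (K = 34/(-23) + 16/((-1*(-6))) = 34*(-1/23) + 16/6 = -34/23 + 16*(⅙) = -34/23 + 8/3 = 82/69 ≈ 1.1884)
-(K + 146) = -(82/69 + 146) = -1*10156/69 = -10156/69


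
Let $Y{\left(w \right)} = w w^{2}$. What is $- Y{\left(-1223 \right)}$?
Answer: $1829276567$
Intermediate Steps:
$Y{\left(w \right)} = w^{3}$
$- Y{\left(-1223 \right)} = - \left(-1223\right)^{3} = \left(-1\right) \left(-1829276567\right) = 1829276567$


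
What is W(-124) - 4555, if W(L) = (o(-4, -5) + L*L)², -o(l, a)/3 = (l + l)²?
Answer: 230549301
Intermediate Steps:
o(l, a) = -12*l² (o(l, a) = -3*(l + l)² = -3*4*l² = -12*l²)
W(L) = (-192 + L²)² (W(L) = (-12*(-4)² + L*L)² = (-12*16 + L²)² = (-192 + L²)²)
W(-124) - 4555 = (-192 + (-124)²)² - 4555 = (-192 + 15376)² - 4555 = 15184² - 4555 = 230553856 - 4555 = 230549301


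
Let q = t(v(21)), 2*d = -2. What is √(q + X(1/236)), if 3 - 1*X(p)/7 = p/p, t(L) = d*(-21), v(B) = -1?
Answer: √35 ≈ 5.9161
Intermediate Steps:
d = -1 (d = (½)*(-2) = -1)
t(L) = 21 (t(L) = -1*(-21) = 21)
q = 21
X(p) = 14 (X(p) = 21 - 7*p/p = 21 - 7*1 = 21 - 7 = 14)
√(q + X(1/236)) = √(21 + 14) = √35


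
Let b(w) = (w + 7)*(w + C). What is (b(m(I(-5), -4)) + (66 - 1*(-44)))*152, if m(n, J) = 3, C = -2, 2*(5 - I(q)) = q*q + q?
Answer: 18240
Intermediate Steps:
I(q) = 5 - q/2 - q²/2 (I(q) = 5 - (q*q + q)/2 = 5 - (q² + q)/2 = 5 - (q + q²)/2 = 5 + (-q/2 - q²/2) = 5 - q/2 - q²/2)
b(w) = (-2 + w)*(7 + w) (b(w) = (w + 7)*(w - 2) = (7 + w)*(-2 + w) = (-2 + w)*(7 + w))
(b(m(I(-5), -4)) + (66 - 1*(-44)))*152 = ((-14 + 3² + 5*3) + (66 - 1*(-44)))*152 = ((-14 + 9 + 15) + (66 + 44))*152 = (10 + 110)*152 = 120*152 = 18240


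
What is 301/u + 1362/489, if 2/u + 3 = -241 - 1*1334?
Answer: -38710253/163 ≈ -2.3749e+5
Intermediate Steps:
u = -1/789 (u = 2/(-3 + (-241 - 1*1334)) = 2/(-3 + (-241 - 1334)) = 2/(-3 - 1575) = 2/(-1578) = 2*(-1/1578) = -1/789 ≈ -0.0012674)
301/u + 1362/489 = 301/(-1/789) + 1362/489 = 301*(-789) + 1362*(1/489) = -237489 + 454/163 = -38710253/163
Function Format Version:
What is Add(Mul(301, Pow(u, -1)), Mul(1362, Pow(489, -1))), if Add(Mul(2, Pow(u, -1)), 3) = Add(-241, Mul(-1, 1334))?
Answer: Rational(-38710253, 163) ≈ -2.3749e+5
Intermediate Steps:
u = Rational(-1, 789) (u = Mul(2, Pow(Add(-3, Add(-241, Mul(-1, 1334))), -1)) = Mul(2, Pow(Add(-3, Add(-241, -1334)), -1)) = Mul(2, Pow(Add(-3, -1575), -1)) = Mul(2, Pow(-1578, -1)) = Mul(2, Rational(-1, 1578)) = Rational(-1, 789) ≈ -0.0012674)
Add(Mul(301, Pow(u, -1)), Mul(1362, Pow(489, -1))) = Add(Mul(301, Pow(Rational(-1, 789), -1)), Mul(1362, Pow(489, -1))) = Add(Mul(301, -789), Mul(1362, Rational(1, 489))) = Add(-237489, Rational(454, 163)) = Rational(-38710253, 163)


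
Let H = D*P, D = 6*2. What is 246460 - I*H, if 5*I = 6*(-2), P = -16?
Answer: 1229996/5 ≈ 2.4600e+5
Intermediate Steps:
D = 12
H = -192 (H = 12*(-16) = -192)
I = -12/5 (I = (6*(-2))/5 = (⅕)*(-12) = -12/5 ≈ -2.4000)
246460 - I*H = 246460 - (-12)*(-192)/5 = 246460 - 1*2304/5 = 246460 - 2304/5 = 1229996/5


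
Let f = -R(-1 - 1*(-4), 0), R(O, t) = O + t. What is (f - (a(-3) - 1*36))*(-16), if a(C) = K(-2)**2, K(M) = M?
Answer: -464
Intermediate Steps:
a(C) = 4 (a(C) = (-2)**2 = 4)
f = -3 (f = -((-1 - 1*(-4)) + 0) = -((-1 + 4) + 0) = -(3 + 0) = -1*3 = -3)
(f - (a(-3) - 1*36))*(-16) = (-3 - (4 - 1*36))*(-16) = (-3 - (4 - 36))*(-16) = (-3 - 1*(-32))*(-16) = (-3 + 32)*(-16) = 29*(-16) = -464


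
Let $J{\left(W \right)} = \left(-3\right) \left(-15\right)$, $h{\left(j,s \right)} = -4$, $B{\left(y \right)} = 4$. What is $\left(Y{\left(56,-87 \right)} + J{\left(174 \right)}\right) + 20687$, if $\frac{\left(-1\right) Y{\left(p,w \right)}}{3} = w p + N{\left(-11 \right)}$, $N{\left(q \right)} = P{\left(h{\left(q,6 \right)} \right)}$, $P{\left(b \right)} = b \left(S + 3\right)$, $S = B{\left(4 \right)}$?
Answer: $35432$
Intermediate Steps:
$S = 4$
$J{\left(W \right)} = 45$
$P{\left(b \right)} = 7 b$ ($P{\left(b \right)} = b \left(4 + 3\right) = b 7 = 7 b$)
$N{\left(q \right)} = -28$ ($N{\left(q \right)} = 7 \left(-4\right) = -28$)
$Y{\left(p,w \right)} = 84 - 3 p w$ ($Y{\left(p,w \right)} = - 3 \left(w p - 28\right) = - 3 \left(p w - 28\right) = - 3 \left(-28 + p w\right) = 84 - 3 p w$)
$\left(Y{\left(56,-87 \right)} + J{\left(174 \right)}\right) + 20687 = \left(\left(84 - 168 \left(-87\right)\right) + 45\right) + 20687 = \left(\left(84 + 14616\right) + 45\right) + 20687 = \left(14700 + 45\right) + 20687 = 14745 + 20687 = 35432$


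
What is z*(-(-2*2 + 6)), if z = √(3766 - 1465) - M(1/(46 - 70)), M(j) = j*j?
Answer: 1/288 - 2*√2301 ≈ -95.934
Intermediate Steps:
M(j) = j²
z = -1/576 + √2301 (z = √(3766 - 1465) - (1/(46 - 70))² = √2301 - (1/(-24))² = √2301 - (-1/24)² = √2301 - 1*1/576 = √2301 - 1/576 = -1/576 + √2301 ≈ 47.967)
z*(-(-2*2 + 6)) = (-1/576 + √2301)*(-(-2*2 + 6)) = (-1/576 + √2301)*(-(-4 + 6)) = (-1/576 + √2301)*(-1*2) = (-1/576 + √2301)*(-2) = 1/288 - 2*√2301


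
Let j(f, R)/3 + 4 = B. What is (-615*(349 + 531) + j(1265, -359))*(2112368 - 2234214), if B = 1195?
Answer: 65507699442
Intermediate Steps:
j(f, R) = 3573 (j(f, R) = -12 + 3*1195 = -12 + 3585 = 3573)
(-615*(349 + 531) + j(1265, -359))*(2112368 - 2234214) = (-615*(349 + 531) + 3573)*(2112368 - 2234214) = (-615*880 + 3573)*(-121846) = (-541200 + 3573)*(-121846) = -537627*(-121846) = 65507699442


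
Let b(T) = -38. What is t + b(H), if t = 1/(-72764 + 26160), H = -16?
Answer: -1770953/46604 ≈ -38.000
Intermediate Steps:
t = -1/46604 (t = 1/(-46604) = -1/46604 ≈ -2.1457e-5)
t + b(H) = -1/46604 - 38 = -1770953/46604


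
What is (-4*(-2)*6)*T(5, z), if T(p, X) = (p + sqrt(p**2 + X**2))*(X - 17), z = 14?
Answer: -720 - 144*sqrt(221) ≈ -2860.7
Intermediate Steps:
T(p, X) = (-17 + X)*(p + sqrt(X**2 + p**2)) (T(p, X) = (p + sqrt(X**2 + p**2))*(-17 + X) = (-17 + X)*(p + sqrt(X**2 + p**2)))
(-4*(-2)*6)*T(5, z) = (-4*(-2)*6)*(-17*5 - 17*sqrt(14**2 + 5**2) + 14*5 + 14*sqrt(14**2 + 5**2)) = (8*6)*(-85 - 17*sqrt(196 + 25) + 70 + 14*sqrt(196 + 25)) = 48*(-85 - 17*sqrt(221) + 70 + 14*sqrt(221)) = 48*(-15 - 3*sqrt(221)) = -720 - 144*sqrt(221)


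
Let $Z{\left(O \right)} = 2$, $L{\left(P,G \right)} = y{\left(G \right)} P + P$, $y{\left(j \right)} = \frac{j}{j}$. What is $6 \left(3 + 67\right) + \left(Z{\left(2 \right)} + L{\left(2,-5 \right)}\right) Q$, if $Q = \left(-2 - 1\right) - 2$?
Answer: $390$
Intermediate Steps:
$y{\left(j \right)} = 1$
$L{\left(P,G \right)} = 2 P$ ($L{\left(P,G \right)} = 1 P + P = P + P = 2 P$)
$Q = -5$ ($Q = -3 - 2 = -5$)
$6 \left(3 + 67\right) + \left(Z{\left(2 \right)} + L{\left(2,-5 \right)}\right) Q = 6 \left(3 + 67\right) + \left(2 + 2 \cdot 2\right) \left(-5\right) = 6 \cdot 70 + \left(2 + 4\right) \left(-5\right) = 420 + 6 \left(-5\right) = 420 - 30 = 390$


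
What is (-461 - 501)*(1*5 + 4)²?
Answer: -77922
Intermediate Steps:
(-461 - 501)*(1*5 + 4)² = -962*(5 + 4)² = -962*9² = -962*81 = -77922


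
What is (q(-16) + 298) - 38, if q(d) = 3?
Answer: 263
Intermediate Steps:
(q(-16) + 298) - 38 = (3 + 298) - 38 = 301 - 38 = 263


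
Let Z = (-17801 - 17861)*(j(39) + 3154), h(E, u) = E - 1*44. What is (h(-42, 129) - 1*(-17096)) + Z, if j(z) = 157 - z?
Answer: -116669054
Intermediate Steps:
h(E, u) = -44 + E (h(E, u) = E - 44 = -44 + E)
Z = -116686064 (Z = (-17801 - 17861)*((157 - 1*39) + 3154) = -35662*((157 - 39) + 3154) = -35662*(118 + 3154) = -35662*3272 = -116686064)
(h(-42, 129) - 1*(-17096)) + Z = ((-44 - 42) - 1*(-17096)) - 116686064 = (-86 + 17096) - 116686064 = 17010 - 116686064 = -116669054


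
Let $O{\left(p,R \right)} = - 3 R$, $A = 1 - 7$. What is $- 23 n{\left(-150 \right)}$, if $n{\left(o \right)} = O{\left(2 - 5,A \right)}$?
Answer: $-414$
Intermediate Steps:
$A = -6$
$n{\left(o \right)} = 18$ ($n{\left(o \right)} = \left(-3\right) \left(-6\right) = 18$)
$- 23 n{\left(-150 \right)} = \left(-23\right) 18 = -414$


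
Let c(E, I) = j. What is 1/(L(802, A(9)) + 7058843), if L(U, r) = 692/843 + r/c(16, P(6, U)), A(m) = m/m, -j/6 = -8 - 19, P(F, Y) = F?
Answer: 45522/321332688695 ≈ 1.4167e-7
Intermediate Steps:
j = 162 (j = -6*(-8 - 19) = -6*(-27) = 162)
c(E, I) = 162
A(m) = 1
L(U, r) = 692/843 + r/162
1/(L(802, A(9)) + 7058843) = 1/((692/843 + (1/162)*1) + 7058843) = 1/((692/843 + 1/162) + 7058843) = 1/(37649/45522 + 7058843) = 1/(321332688695/45522) = 45522/321332688695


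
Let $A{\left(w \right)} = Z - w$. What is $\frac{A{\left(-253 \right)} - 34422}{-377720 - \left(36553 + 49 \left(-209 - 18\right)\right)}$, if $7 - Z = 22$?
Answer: $\frac{17092}{201575} \approx 0.084792$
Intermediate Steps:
$Z = -15$ ($Z = 7 - 22 = -15$)
$A{\left(w \right)} = -15 - w$
$\frac{A{\left(-253 \right)} - 34422}{-377720 - \left(36553 + 49 \left(-209 - 18\right)\right)} = \frac{\left(-15 - -253\right) - 34422}{-377720 - \left(36553 + 49 \left(-209 - 18\right)\right)} = \frac{\left(-15 + 253\right) - 34422}{-377720 - 25430} = \frac{238 - 34422}{-377720 + \left(11123 - 36553\right)} = - \frac{34184}{-377720 - 25430} = - \frac{34184}{-403150} = \left(-34184\right) \left(- \frac{1}{403150}\right) = \frac{17092}{201575}$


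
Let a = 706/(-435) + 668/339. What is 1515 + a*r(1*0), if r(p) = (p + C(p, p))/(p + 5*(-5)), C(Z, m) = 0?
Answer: 1515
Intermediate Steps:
r(p) = p/(-25 + p) (r(p) = (p + 0)/(p + 5*(-5)) = p/(p - 25) = p/(-25 + p))
a = 5694/16385 (a = 706*(-1/435) + 668*(1/339) = -706/435 + 668/339 = 5694/16385 ≈ 0.34751)
1515 + a*r(1*0) = 1515 + 5694*((1*0)/(-25 + 1*0))/16385 = 1515 + 5694*(0/(-25 + 0))/16385 = 1515 + 5694*(0/(-25))/16385 = 1515 + 5694*(0*(-1/25))/16385 = 1515 + (5694/16385)*0 = 1515 + 0 = 1515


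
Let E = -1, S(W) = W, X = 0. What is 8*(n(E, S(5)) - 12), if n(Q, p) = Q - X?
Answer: -104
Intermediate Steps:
n(Q, p) = Q (n(Q, p) = Q - 1*0 = Q + 0 = Q)
8*(n(E, S(5)) - 12) = 8*(-1 - 12) = 8*(-13) = -104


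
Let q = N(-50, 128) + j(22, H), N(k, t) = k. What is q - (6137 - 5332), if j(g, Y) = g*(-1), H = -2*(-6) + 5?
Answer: -877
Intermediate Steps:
H = 17 (H = 12 + 5 = 17)
j(g, Y) = -g
q = -72 (q = -50 - 1*22 = -50 - 22 = -72)
q - (6137 - 5332) = -72 - (6137 - 5332) = -72 - 1*805 = -72 - 805 = -877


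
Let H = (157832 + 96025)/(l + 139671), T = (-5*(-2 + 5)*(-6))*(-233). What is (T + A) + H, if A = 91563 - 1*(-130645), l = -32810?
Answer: 21504747775/106861 ≈ 2.0124e+5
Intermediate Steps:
A = 222208 (A = 91563 + 130645 = 222208)
T = -20970 (T = (-5*3*(-6))*(-233) = -15*(-6)*(-233) = 90*(-233) = -20970)
H = 253857/106861 (H = (157832 + 96025)/(-32810 + 139671) = 253857/106861 ≈ 2.3756)
(T + A) + H = (-20970 + 222208) + 253857/106861 = 201238 + 253857/106861 = 21504747775/106861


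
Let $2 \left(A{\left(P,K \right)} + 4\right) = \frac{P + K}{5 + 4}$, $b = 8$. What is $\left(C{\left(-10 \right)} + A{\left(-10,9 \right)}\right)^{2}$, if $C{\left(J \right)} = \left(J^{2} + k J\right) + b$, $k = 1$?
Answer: $\frac{2859481}{324} \approx 8825.6$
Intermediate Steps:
$C{\left(J \right)} = 8 + J + J^{2}$ ($C{\left(J \right)} = \left(J^{2} + 1 J\right) + 8 = \left(J^{2} + J\right) + 8 = \left(J + J^{2}\right) + 8 = 8 + J + J^{2}$)
$A{\left(P,K \right)} = -4 + \frac{K}{18} + \frac{P}{18}$ ($A{\left(P,K \right)} = -4 + \frac{\left(P + K\right) \frac{1}{5 + 4}}{2} = -4 + \frac{\left(K + P\right) \frac{1}{9}}{2} = -4 + \frac{\frac{K}{9} + \frac{P}{9}}{2} = -4 + \left(\frac{K}{18} + \frac{P}{18}\right) = -4 + \frac{K}{18} + \frac{P}{18}$)
$\left(C{\left(-10 \right)} + A{\left(-10,9 \right)}\right)^{2} = \left(\left(8 - 10 + \left(-10\right)^{2}\right) + \left(-4 + \frac{1}{18} \cdot 9 + \frac{1}{18} \left(-10\right)\right)\right)^{2} = \left(\left(8 - 10 + 100\right) - \frac{73}{18}\right)^{2} = \left(98 - \frac{73}{18}\right)^{2} = \left(\frac{1691}{18}\right)^{2} = \frac{2859481}{324}$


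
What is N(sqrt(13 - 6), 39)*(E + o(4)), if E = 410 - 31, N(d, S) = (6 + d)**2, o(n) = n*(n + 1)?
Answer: 17157 + 4788*sqrt(7) ≈ 29825.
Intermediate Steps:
o(n) = n*(1 + n)
E = 379
N(sqrt(13 - 6), 39)*(E + o(4)) = (6 + sqrt(13 - 6))**2*(379 + 4*(1 + 4)) = (6 + sqrt(7))**2*(379 + 4*5) = (6 + sqrt(7))**2*(379 + 20) = (6 + sqrt(7))**2*399 = 399*(6 + sqrt(7))**2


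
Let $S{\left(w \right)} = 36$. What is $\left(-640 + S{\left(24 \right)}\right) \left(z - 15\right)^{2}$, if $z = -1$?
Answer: $-154624$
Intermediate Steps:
$\left(-640 + S{\left(24 \right)}\right) \left(z - 15\right)^{2} = \left(-640 + 36\right) \left(-1 - 15\right)^{2} = - 604 \left(-16\right)^{2} = \left(-604\right) 256 = -154624$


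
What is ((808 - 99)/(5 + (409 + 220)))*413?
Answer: 292817/634 ≈ 461.86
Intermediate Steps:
((808 - 99)/(5 + (409 + 220)))*413 = (709/(5 + 629))*413 = (709/634)*413 = 292817/634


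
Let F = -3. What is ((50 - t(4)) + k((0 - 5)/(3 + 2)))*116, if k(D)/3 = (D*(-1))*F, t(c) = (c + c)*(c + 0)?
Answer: 1044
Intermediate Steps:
t(c) = 2*c² (t(c) = (2*c)*c = 2*c²)
k(D) = 9*D (k(D) = 3*((D*(-1))*(-3)) = 3*(-D*(-3)) = 3*(3*D) = 9*D)
((50 - t(4)) + k((0 - 5)/(3 + 2)))*116 = ((50 - 2*4²) + 9*((0 - 5)/(3 + 2)))*116 = ((50 - 2*16) + 9*(-5/5))*116 = ((50 - 1*32) + 9*(-5*⅕))*116 = ((50 - 32) + 9*(-1))*116 = (18 - 9)*116 = 9*116 = 1044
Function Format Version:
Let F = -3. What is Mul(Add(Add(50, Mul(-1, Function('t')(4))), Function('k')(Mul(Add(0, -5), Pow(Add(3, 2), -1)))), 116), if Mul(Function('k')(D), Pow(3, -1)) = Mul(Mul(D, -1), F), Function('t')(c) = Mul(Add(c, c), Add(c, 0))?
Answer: 1044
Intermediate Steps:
Function('t')(c) = Mul(2, Pow(c, 2)) (Function('t')(c) = Mul(Mul(2, c), c) = Mul(2, Pow(c, 2)))
Function('k')(D) = Mul(9, D) (Function('k')(D) = Mul(3, Mul(Mul(D, -1), -3)) = Mul(3, Mul(Mul(-1, D), -3)) = Mul(3, Mul(3, D)) = Mul(9, D))
Mul(Add(Add(50, Mul(-1, Function('t')(4))), Function('k')(Mul(Add(0, -5), Pow(Add(3, 2), -1)))), 116) = Mul(Add(Add(50, Mul(-1, Mul(2, Pow(4, 2)))), Mul(9, Mul(Add(0, -5), Pow(Add(3, 2), -1)))), 116) = Mul(Add(Add(50, Mul(-1, Mul(2, 16))), Mul(9, Mul(-5, Pow(5, -1)))), 116) = Mul(Add(Add(50, Mul(-1, 32)), Mul(9, Mul(-5, Rational(1, 5)))), 116) = Mul(Add(Add(50, -32), Mul(9, -1)), 116) = Mul(Add(18, -9), 116) = Mul(9, 116) = 1044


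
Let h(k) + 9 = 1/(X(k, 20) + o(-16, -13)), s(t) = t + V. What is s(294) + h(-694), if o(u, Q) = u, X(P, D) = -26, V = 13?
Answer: 12515/42 ≈ 297.98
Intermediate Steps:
s(t) = 13 + t (s(t) = t + 13 = 13 + t)
h(k) = -379/42 (h(k) = -9 + 1/(-26 - 16) = -9 + 1/(-42) = -9 - 1/42 = -379/42)
s(294) + h(-694) = (13 + 294) - 379/42 = 307 - 379/42 = 12515/42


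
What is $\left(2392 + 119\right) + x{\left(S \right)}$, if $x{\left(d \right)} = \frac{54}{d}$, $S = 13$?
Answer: $\frac{32697}{13} \approx 2515.2$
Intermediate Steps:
$\left(2392 + 119\right) + x{\left(S \right)} = \left(2392 + 119\right) + \frac{54}{13} = 2511 + 54 \cdot \frac{1}{13} = 2511 + \frac{54}{13} = \frac{32697}{13}$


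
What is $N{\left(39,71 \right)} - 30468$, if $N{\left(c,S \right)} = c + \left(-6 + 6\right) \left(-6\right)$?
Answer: $-30429$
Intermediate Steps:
$N{\left(c,S \right)} = c$ ($N{\left(c,S \right)} = c + 0 \left(-6\right) = c + 0 = c$)
$N{\left(39,71 \right)} - 30468 = 39 - 30468 = -30429$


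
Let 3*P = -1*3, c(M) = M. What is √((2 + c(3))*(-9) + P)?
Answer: I*√46 ≈ 6.7823*I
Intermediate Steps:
P = -1 (P = (-1*3)/3 = (⅓)*(-3) = -1)
√((2 + c(3))*(-9) + P) = √((2 + 3)*(-9) - 1) = √(5*(-9) - 1) = √(-45 - 1) = √(-46) = I*√46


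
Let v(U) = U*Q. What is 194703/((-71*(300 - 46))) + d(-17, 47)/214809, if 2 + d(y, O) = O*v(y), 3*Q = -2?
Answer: -125443160053/11621596518 ≈ -10.794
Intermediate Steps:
Q = -2/3 (Q = (1/3)*(-2) = -2/3 ≈ -0.66667)
v(U) = -2*U/3 (v(U) = U*(-2/3) = -2*U/3)
d(y, O) = -2 - 2*O*y/3 (d(y, O) = -2 + O*(-2*y/3) = -2 - 2*O*y/3)
194703/((-71*(300 - 46))) + d(-17, 47)/214809 = 194703/((-71*(300 - 46))) + (-2 - 2/3*47*(-17))/214809 = 194703/((-71*254)) + (-2 + 1598/3)*(1/214809) = 194703/(-18034) + (1592/3)*(1/214809) = 194703*(-1/18034) + 1592/644427 = -194703/18034 + 1592/644427 = -125443160053/11621596518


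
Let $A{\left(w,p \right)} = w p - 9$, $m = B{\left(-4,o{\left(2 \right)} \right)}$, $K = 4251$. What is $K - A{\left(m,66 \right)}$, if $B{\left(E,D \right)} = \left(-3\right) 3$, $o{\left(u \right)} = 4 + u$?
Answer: $4854$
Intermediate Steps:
$B{\left(E,D \right)} = -9$
$m = -9$
$A{\left(w,p \right)} = -9 + p w$ ($A{\left(w,p \right)} = p w - 9 = -9 + p w$)
$K - A{\left(m,66 \right)} = 4251 - \left(-9 + 66 \left(-9\right)\right) = 4251 - \left(-9 - 594\right) = 4251 - -603 = 4251 + 603 = 4854$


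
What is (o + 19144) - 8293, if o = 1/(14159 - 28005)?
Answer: 150242945/13846 ≈ 10851.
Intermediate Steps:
o = -1/13846 (o = 1/(-13846) = -1/13846 ≈ -7.2223e-5)
(o + 19144) - 8293 = (-1/13846 + 19144) - 8293 = 265067823/13846 - 8293 = 150242945/13846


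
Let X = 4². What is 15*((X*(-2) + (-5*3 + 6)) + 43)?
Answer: 30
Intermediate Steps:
X = 16
15*((X*(-2) + (-5*3 + 6)) + 43) = 15*((16*(-2) + (-5*3 + 6)) + 43) = 15*((-32 + (-15 + 6)) + 43) = 15*((-32 - 9) + 43) = 15*(-41 + 43) = 15*2 = 30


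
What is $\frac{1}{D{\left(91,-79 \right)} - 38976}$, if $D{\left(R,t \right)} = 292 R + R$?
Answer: $- \frac{1}{12313} \approx -8.1215 \cdot 10^{-5}$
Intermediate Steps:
$D{\left(R,t \right)} = 293 R$
$\frac{1}{D{\left(91,-79 \right)} - 38976} = \frac{1}{293 \cdot 91 - 38976} = \frac{1}{26663 - 38976} = \frac{1}{-12313} = - \frac{1}{12313}$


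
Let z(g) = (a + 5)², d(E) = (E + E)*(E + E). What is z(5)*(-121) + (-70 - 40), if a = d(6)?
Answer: -2686431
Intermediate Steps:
d(E) = 4*E² (d(E) = (2*E)*(2*E) = 4*E²)
a = 144 (a = 4*6² = 4*36 = 144)
z(g) = 22201 (z(g) = (144 + 5)² = 149² = 22201)
z(5)*(-121) + (-70 - 40) = 22201*(-121) + (-70 - 40) = -2686321 - 110 = -2686431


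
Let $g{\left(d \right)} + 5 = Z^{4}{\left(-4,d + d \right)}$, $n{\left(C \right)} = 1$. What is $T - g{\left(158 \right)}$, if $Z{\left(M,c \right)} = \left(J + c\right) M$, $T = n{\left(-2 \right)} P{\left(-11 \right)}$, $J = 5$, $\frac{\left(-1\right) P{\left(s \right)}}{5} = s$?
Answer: $-2718066606276$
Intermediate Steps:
$P{\left(s \right)} = - 5 s$
$T = 55$ ($T = 1 \left(\left(-5\right) \left(-11\right)\right) = 1 \cdot 55 = 55$)
$Z{\left(M,c \right)} = M \left(5 + c\right)$ ($Z{\left(M,c \right)} = \left(5 + c\right) M = M \left(5 + c\right)$)
$g{\left(d \right)} = -5 + \left(-20 - 8 d\right)^{4}$ ($g{\left(d \right)} = -5 + \left(- 4 \left(5 + \left(d + d\right)\right)\right)^{4} = -5 + \left(- 4 \left(5 + 2 d\right)\right)^{4} = -5 + \left(-20 - 8 d\right)^{4}$)
$T - g{\left(158 \right)} = 55 - \left(-5 + 256 \left(5 + 2 \cdot 158\right)^{4}\right) = 55 - \left(-5 + 256 \left(5 + 316\right)^{4}\right) = 55 - \left(-5 + 256 \cdot 321^{4}\right) = 55 - \left(-5 + 256 \cdot 10617447681\right) = 55 - \left(-5 + 2718066606336\right) = 55 - 2718066606331 = -2718066606276$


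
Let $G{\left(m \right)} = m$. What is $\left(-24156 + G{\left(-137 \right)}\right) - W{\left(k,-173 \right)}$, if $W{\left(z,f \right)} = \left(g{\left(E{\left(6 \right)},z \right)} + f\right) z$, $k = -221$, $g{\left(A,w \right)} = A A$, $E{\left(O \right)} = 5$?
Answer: $-57001$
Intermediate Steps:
$g{\left(A,w \right)} = A^{2}$
$W{\left(z,f \right)} = z \left(25 + f\right)$ ($W{\left(z,f \right)} = \left(5^{2} + f\right) z = \left(25 + f\right) z = z \left(25 + f\right)$)
$\left(-24156 + G{\left(-137 \right)}\right) - W{\left(k,-173 \right)} = \left(-24156 - 137\right) - - 221 \left(25 - 173\right) = -24293 - \left(-221\right) \left(-148\right) = -24293 - 32708 = -57001$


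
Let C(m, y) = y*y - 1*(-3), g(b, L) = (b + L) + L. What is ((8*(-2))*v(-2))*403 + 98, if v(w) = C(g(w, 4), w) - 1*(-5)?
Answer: -77278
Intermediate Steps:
g(b, L) = b + 2*L (g(b, L) = (L + b) + L = b + 2*L)
C(m, y) = 3 + y² (C(m, y) = y² + 3 = 3 + y²)
v(w) = 8 + w² (v(w) = (3 + w²) - 1*(-5) = (3 + w²) + 5 = 8 + w²)
((8*(-2))*v(-2))*403 + 98 = ((8*(-2))*(8 + (-2)²))*403 + 98 = -16*(8 + 4)*403 + 98 = -16*12*403 + 98 = -192*403 + 98 = -77376 + 98 = -77278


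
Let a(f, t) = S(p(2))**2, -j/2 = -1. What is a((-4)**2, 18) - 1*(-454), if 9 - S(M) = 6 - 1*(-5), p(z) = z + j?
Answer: 458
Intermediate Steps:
j = 2 (j = -2*(-1) = 2)
p(z) = 2 + z (p(z) = z + 2 = 2 + z)
S(M) = -2 (S(M) = 9 - (6 - 1*(-5)) = 9 - (6 + 5) = 9 - 1*11 = 9 - 11 = -2)
a(f, t) = 4 (a(f, t) = (-2)**2 = 4)
a((-4)**2, 18) - 1*(-454) = 4 - 1*(-454) = 4 + 454 = 458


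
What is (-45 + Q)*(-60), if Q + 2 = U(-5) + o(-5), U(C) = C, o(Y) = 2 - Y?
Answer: 2700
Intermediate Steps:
Q = 0 (Q = -2 + (-5 + (2 - 1*(-5))) = -2 + (-5 + (2 + 5)) = -2 + (-5 + 7) = -2 + 2 = 0)
(-45 + Q)*(-60) = (-45 + 0)*(-60) = -45*(-60) = 2700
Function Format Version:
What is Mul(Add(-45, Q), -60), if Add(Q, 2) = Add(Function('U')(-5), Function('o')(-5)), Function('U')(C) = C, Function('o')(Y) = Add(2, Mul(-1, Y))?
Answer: 2700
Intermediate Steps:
Q = 0 (Q = Add(-2, Add(-5, Add(2, Mul(-1, -5)))) = Add(-2, Add(-5, Add(2, 5))) = Add(-2, Add(-5, 7)) = Add(-2, 2) = 0)
Mul(Add(-45, Q), -60) = Mul(Add(-45, 0), -60) = Mul(-45, -60) = 2700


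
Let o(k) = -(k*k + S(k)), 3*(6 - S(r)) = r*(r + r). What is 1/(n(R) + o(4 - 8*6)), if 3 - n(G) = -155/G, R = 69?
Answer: -23/14860 ≈ -0.0015478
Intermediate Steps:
S(r) = 6 - 2*r²/3 (S(r) = 6 - r*(r + r)/3 = 6 - r*2*r/3 = 6 - 2*r²/3)
n(G) = 3 + 155/G (n(G) = 3 - (-155)/G = 3 + 155/G)
o(k) = -6 - k²/3 (o(k) = -(k*k + (6 - 2*k²/3)) = -(k² + (6 - 2*k²/3)) = -(6 + k²/3) = -6 - k²/3)
1/(n(R) + o(4 - 8*6)) = 1/((3 + 155/69) + (-6 - (4 - 8*6)²/3)) = 1/((3 + 155*(1/69)) + (-6 - (4 - 48)²/3)) = 1/((3 + 155/69) + (-6 - ⅓*(-44)²)) = 1/(362/69 + (-6 - ⅓*1936)) = 1/(362/69 + (-6 - 1936/3)) = 1/(362/69 - 1954/3) = 1/(-14860/23) = -23/14860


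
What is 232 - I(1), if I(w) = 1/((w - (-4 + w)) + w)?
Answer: 1159/5 ≈ 231.80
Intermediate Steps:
I(w) = 1/(4 + w) (I(w) = 1/((w + (4 - w)) + w) = 1/(4 + w))
232 - I(1) = 232 - 1/(4 + 1) = 232 - 1/5 = 1159/5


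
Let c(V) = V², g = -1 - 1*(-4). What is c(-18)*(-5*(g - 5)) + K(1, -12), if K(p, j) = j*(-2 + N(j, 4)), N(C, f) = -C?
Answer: 3120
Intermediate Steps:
g = 3 (g = -1 + 4 = 3)
K(p, j) = j*(-2 - j)
c(-18)*(-5*(g - 5)) + K(1, -12) = (-18)²*(-5*(3 - 5)) - 1*(-12)*(2 - 12) = 324*(-5*(-2)) - 1*(-12)*(-10) = 324*10 - 120 = 3240 - 120 = 3120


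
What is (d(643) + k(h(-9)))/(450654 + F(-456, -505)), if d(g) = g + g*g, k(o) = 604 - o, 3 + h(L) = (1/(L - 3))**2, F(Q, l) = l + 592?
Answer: 59716655/64906704 ≈ 0.92004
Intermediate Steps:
F(Q, l) = 592 + l
h(L) = -3 + (-3 + L)**(-2) (h(L) = -3 + (1/(L - 3))**2 = -3 + (1/(-3 + L))**2 = -3 + (-3 + L)**(-2))
d(g) = g + g**2
(d(643) + k(h(-9)))/(450654 + F(-456, -505)) = (643*(1 + 643) + (604 - (-3 + (-3 - 9)**(-2))))/(450654 + (592 - 505)) = (643*644 + (604 - (-3 + (-12)**(-2))))/(450654 + 87) = (414092 + (604 - (-3 + 1/144)))/450741 = (414092 + (604 - 1*(-431/144)))*(1/450741) = (414092 + (604 + 431/144))*(1/450741) = (414092 + 87407/144)*(1/450741) = (59716655/144)*(1/450741) = 59716655/64906704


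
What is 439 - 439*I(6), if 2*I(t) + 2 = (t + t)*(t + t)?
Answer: -30730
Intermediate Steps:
I(t) = -1 + 2*t² (I(t) = -1 + ((t + t)*(t + t))/2 = -1 + ((2*t)*(2*t))/2 = -1 + (4*t²)/2 = -1 + 2*t²)
439 - 439*I(6) = 439 - 439*(-1 + 2*6²) = 439 - 439*(-1 + 2*36) = 439 - 439*(-1 + 72) = 439 - 439*71 = 439 - 31169 = -30730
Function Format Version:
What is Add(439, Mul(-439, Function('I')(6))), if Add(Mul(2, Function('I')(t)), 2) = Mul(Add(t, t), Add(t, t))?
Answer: -30730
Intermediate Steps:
Function('I')(t) = Add(-1, Mul(2, Pow(t, 2))) (Function('I')(t) = Add(-1, Mul(Rational(1, 2), Mul(Add(t, t), Add(t, t)))) = Add(-1, Mul(Rational(1, 2), Mul(Mul(2, t), Mul(2, t)))) = Add(-1, Mul(Rational(1, 2), Mul(4, Pow(t, 2)))) = Add(-1, Mul(2, Pow(t, 2))))
Add(439, Mul(-439, Function('I')(6))) = Add(439, Mul(-439, Add(-1, Mul(2, Pow(6, 2))))) = Add(439, Mul(-439, Add(-1, Mul(2, 36)))) = Add(439, Mul(-439, Add(-1, 72))) = Add(439, Mul(-439, 71)) = Add(439, -31169) = -30730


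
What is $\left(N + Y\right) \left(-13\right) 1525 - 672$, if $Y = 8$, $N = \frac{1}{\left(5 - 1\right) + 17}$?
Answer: $- \frac{3364537}{21} \approx -1.6022 \cdot 10^{5}$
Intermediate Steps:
$N = \frac{1}{21}$ ($N = \frac{1}{4 + 17} = \frac{1}{21} \approx 0.047619$)
$\left(N + Y\right) \left(-13\right) 1525 - 672 = \left(\frac{1}{21} + 8\right) \left(-13\right) 1525 - 672 = \frac{169}{21} \left(-13\right) 1525 - 672 = \left(- \frac{2197}{21}\right) 1525 - 672 = - \frac{3350425}{21} - 672 = - \frac{3364537}{21}$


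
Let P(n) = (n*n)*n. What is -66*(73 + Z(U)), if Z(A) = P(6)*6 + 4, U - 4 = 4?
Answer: -90618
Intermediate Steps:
U = 8 (U = 4 + 4 = 8)
P(n) = n³ (P(n) = n²*n = n³)
Z(A) = 1300 (Z(A) = 6³*6 + 4 = 216*6 + 4 = 1296 + 4 = 1300)
-66*(73 + Z(U)) = -66*(73 + 1300) = -66*1373 = -90618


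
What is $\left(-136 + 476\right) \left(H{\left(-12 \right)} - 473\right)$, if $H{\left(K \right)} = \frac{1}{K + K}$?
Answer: $- \frac{965005}{6} \approx -1.6083 \cdot 10^{5}$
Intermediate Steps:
$H{\left(K \right)} = \frac{1}{2 K}$
$\left(-136 + 476\right) \left(H{\left(-12 \right)} - 473\right) = \left(-136 + 476\right) \left(\frac{1}{2 \left(-12\right)} - 473\right) = 340 \left(\frac{1}{2} \left(- \frac{1}{12}\right) - 473\right) = 340 \left(- \frac{1}{24} - 473\right) = 340 \left(- \frac{11353}{24}\right) = - \frac{965005}{6}$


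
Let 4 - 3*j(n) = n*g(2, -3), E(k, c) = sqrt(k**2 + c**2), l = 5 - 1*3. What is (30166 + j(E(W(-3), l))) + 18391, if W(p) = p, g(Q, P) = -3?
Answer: 145675/3 + sqrt(13) ≈ 48562.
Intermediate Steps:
l = 2 (l = 5 - 3 = 2)
E(k, c) = sqrt(c**2 + k**2)
j(n) = 4/3 + n (j(n) = 4/3 - n*(-3)/3 = 4/3 - (-1)*n = 4/3 + n)
(30166 + j(E(W(-3), l))) + 18391 = (30166 + (4/3 + sqrt(2**2 + (-3)**2))) + 18391 = (30166 + (4/3 + sqrt(4 + 9))) + 18391 = (30166 + (4/3 + sqrt(13))) + 18391 = (90502/3 + sqrt(13)) + 18391 = 145675/3 + sqrt(13)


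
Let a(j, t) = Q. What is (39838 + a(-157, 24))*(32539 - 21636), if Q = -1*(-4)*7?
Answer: 434658998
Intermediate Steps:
Q = 28 (Q = 4*7 = 28)
a(j, t) = 28
(39838 + a(-157, 24))*(32539 - 21636) = (39838 + 28)*(32539 - 21636) = 39866*10903 = 434658998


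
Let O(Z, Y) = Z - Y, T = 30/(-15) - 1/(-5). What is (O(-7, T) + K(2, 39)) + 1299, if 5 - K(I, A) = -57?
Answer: 6779/5 ≈ 1355.8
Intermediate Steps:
T = -9/5 (T = 30*(-1/15) - 1*(-1/5) = -2 + 1/5 = -9/5 ≈ -1.8000)
K(I, A) = 62 (K(I, A) = 5 - 1*(-57) = 5 + 57 = 62)
(O(-7, T) + K(2, 39)) + 1299 = ((-7 - 1*(-9/5)) + 62) + 1299 = ((-7 + 9/5) + 62) + 1299 = (-26/5 + 62) + 1299 = 284/5 + 1299 = 6779/5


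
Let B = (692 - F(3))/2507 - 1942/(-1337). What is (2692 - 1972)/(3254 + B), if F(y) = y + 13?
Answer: 100555770/454696733 ≈ 0.22115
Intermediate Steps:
F(y) = 13 + y
B = 5772406/3351859 (B = (692 - (13 + 3))/2507 - 1942/(-1337) = (692 - 1*16)*(1/2507) - 1942*(-1/1337) = (692 - 16)*(1/2507) + 1942/1337 = 676*(1/2507) + 1942/1337 = 676/2507 + 1942/1337 = 5772406/3351859 ≈ 1.7222)
(2692 - 1972)/(3254 + B) = (2692 - 1972)/(3254 + 5772406/3351859) = 720/(10912721592/3351859) = 720*(3351859/10912721592) = 100555770/454696733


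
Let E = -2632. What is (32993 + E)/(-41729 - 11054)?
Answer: -30361/52783 ≈ -0.57520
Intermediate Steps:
(32993 + E)/(-41729 - 11054) = (32993 - 2632)/(-41729 - 11054) = 30361/(-52783) = 30361*(-1/52783) = -30361/52783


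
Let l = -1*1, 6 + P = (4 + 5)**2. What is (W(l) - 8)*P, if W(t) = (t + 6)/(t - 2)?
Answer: -725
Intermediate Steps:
P = 75 (P = -6 + (4 + 5)**2 = -6 + 9**2 = -6 + 81 = 75)
l = -1
W(t) = (6 + t)/(-2 + t)
(W(l) - 8)*P = ((6 - 1)/(-2 - 1) - 8)*75 = (5/(-3) - 8)*75 = (-1/3*5 - 8)*75 = (-5/3 - 8)*75 = -29/3*75 = -725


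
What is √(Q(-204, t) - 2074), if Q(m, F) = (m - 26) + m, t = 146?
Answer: 2*I*√627 ≈ 50.08*I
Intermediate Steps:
Q(m, F) = -26 + 2*m (Q(m, F) = (-26 + m) + m = -26 + 2*m)
√(Q(-204, t) - 2074) = √((-26 + 2*(-204)) - 2074) = √((-26 - 408) - 2074) = √(-434 - 2074) = √(-2508) = 2*I*√627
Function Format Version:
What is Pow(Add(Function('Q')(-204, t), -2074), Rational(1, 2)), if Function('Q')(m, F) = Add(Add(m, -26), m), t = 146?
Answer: Mul(2, I, Pow(627, Rational(1, 2))) ≈ Mul(50.080, I)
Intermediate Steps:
Function('Q')(m, F) = Add(-26, Mul(2, m)) (Function('Q')(m, F) = Add(Add(-26, m), m) = Add(-26, Mul(2, m)))
Pow(Add(Function('Q')(-204, t), -2074), Rational(1, 2)) = Pow(Add(Add(-26, Mul(2, -204)), -2074), Rational(1, 2)) = Pow(Add(Add(-26, -408), -2074), Rational(1, 2)) = Pow(Add(-434, -2074), Rational(1, 2)) = Pow(-2508, Rational(1, 2)) = Mul(2, I, Pow(627, Rational(1, 2)))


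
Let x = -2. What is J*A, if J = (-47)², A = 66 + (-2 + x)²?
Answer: 181138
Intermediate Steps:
A = 82 (A = 66 + (-2 - 2)² = 66 + (-4)² = 66 + 16 = 82)
J = 2209
J*A = 2209*82 = 181138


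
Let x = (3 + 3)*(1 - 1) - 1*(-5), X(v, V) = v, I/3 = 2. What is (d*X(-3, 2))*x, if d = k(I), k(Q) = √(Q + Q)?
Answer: -30*√3 ≈ -51.962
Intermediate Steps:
I = 6 (I = 3*2 = 6)
k(Q) = √2*√Q (k(Q) = √(2*Q) = √2*√Q)
d = 2*√3 (d = √2*√6 = 2*√3 ≈ 3.4641)
x = 5 (x = 6*0 + 5 = 0 + 5 = 5)
(d*X(-3, 2))*x = ((2*√3)*(-3))*5 = -6*√3*5 = -30*√3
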